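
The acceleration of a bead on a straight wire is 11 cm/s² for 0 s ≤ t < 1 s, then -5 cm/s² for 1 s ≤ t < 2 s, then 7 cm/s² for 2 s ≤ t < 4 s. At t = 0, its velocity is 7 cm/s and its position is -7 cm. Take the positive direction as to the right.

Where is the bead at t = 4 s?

On each constant-a segment, Δv = aΔt and Δx = v₀Δt + ½aΔt²; chain segment to segment.
0–1 s: v starts 7 cm/s; Δx = 7·1 + ½·11·1² = 12.5 cm; v ends 18 cm/s.
1–2 s: v starts 18 cm/s; Δx = 18·1 + ½·-5·1² = 15.5 cm; v ends 13 cm/s.
2–4 s: v starts 13 cm/s; Δx = 13·2 + ½·7·2² = 40 cm; v ends 27 cm/s.
x(4) = -7 + Σ Δx = 61 cm.

61 cm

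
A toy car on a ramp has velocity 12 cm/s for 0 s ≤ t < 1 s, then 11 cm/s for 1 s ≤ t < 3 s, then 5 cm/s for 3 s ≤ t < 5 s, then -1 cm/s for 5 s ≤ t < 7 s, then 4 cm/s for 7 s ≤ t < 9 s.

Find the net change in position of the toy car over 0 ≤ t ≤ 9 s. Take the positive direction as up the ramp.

Net displacement equals the area under the velocity-time graph (areas below the axis count negative).
0–1 s: 12 × 1 = 12 cm
1–3 s: 11 × 2 = 22 cm
3–5 s: 5 × 2 = 10 cm
5–7 s: -1 × 2 = -2 cm
7–9 s: 4 × 2 = 8 cm
Net displacement = 50 cm

50 cm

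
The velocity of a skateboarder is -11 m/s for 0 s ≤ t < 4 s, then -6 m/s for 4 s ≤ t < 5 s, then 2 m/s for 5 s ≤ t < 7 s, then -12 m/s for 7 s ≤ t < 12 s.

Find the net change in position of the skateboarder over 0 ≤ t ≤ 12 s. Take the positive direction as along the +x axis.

Displacement is the signed area under the v-t curve.
0–4 s: -11 × 4 = -44 m
4–5 s: -6 × 1 = -6 m
5–7 s: 2 × 2 = 4 m
7–12 s: -12 × 5 = -60 m
Net displacement = -106 m

-106 m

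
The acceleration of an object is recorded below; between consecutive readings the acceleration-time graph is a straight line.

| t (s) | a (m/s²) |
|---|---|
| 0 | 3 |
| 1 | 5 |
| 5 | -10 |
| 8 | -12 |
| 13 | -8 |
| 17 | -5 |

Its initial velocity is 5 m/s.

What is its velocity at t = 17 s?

Δv equals the area under the a-t graph; then v = v₀ + Δv.
0–1 s: ½(3 + 5)(1) = 4 m/s
1–5 s: ½(5 + -10)(4) = -10 m/s
5–8 s: ½(-10 + -12)(3) = -33 m/s
8–13 s: ½(-12 + -8)(5) = -50 m/s
13–17 s: ½(-8 + -5)(4) = -26 m/s
Δv = -115 m/s, so v(17) = 5 + (-115) = -110 m/s.

-110 m/s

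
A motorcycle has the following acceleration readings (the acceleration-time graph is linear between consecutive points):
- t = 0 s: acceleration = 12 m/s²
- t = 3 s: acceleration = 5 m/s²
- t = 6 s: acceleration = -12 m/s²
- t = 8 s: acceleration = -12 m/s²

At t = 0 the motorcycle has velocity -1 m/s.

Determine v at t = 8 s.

-10 m/s

Δv equals the area under the a-t graph; then v = v₀ + Δv.
0–3 s: ½(12 + 5)(3) = 25.5 m/s
3–6 s: ½(5 + -12)(3) = -10.5 m/s
6–8 s: -12 × 2 = -24 m/s
Δv = -9 m/s, so v(8) = -1 + (-9) = -10 m/s.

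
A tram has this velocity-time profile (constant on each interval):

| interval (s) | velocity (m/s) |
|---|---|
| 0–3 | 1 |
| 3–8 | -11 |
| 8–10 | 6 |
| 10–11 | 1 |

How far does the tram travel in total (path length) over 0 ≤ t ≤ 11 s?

Distance (not displacement) is the total path length: add the absolute areas under v-t.
0–3 s: |1| × 3 = 3 m
3–8 s: |-11| × 5 = 55 m
8–10 s: |6| × 2 = 12 m
10–11 s: |1| × 1 = 1 m
Total distance = 71 m

71 m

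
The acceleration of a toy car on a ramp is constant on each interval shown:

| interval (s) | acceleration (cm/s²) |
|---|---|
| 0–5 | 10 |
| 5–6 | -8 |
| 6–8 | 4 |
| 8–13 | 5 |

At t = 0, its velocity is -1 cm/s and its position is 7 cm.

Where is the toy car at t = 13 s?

569.5 cm

On each constant-a segment, Δv = aΔt and Δx = v₀Δt + ½aΔt²; chain segment to segment.
0–5 s: v starts -1 cm/s; Δx = -1·5 + ½·10·5² = 120 cm; v ends 49 cm/s.
5–6 s: v starts 49 cm/s; Δx = 49·1 + ½·-8·1² = 45 cm; v ends 41 cm/s.
6–8 s: v starts 41 cm/s; Δx = 41·2 + ½·4·2² = 90 cm; v ends 49 cm/s.
8–13 s: v starts 49 cm/s; Δx = 49·5 + ½·5·5² = 307.5 cm; v ends 74 cm/s.
x(13) = 7 + Σ Δx = 569.5 cm.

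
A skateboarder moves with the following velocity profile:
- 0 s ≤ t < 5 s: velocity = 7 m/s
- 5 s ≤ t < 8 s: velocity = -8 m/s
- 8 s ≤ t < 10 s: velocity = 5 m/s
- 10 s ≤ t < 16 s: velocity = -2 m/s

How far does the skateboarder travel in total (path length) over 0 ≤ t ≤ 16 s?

81 m

Total distance travelled is ∫|v| dt — sum the magnitudes of each area piece.
0–5 s: |7| × 5 = 35 m
5–8 s: |-8| × 3 = 24 m
8–10 s: |5| × 2 = 10 m
10–16 s: |-2| × 6 = 12 m
Total distance = 81 m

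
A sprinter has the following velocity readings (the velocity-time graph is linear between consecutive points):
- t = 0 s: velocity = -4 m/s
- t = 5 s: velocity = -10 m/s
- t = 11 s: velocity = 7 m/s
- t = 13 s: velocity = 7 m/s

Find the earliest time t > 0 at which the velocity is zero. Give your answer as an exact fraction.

t = 145/17 s

v changes sign on 5–11 s (from -10 to 7); the graph is linear there, so v = 0 at t = 5 + (10)·(11 − 5)/(7 − -10) = 145/17 s.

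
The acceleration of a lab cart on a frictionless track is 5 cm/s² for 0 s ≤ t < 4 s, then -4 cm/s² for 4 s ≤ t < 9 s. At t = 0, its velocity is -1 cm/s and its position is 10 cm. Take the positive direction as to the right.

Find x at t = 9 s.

91 cm

On each constant-a segment, Δv = aΔt and Δx = v₀Δt + ½aΔt²; chain segment to segment.
0–4 s: v starts -1 cm/s; Δx = -1·4 + ½·5·4² = 36 cm; v ends 19 cm/s.
4–9 s: v starts 19 cm/s; Δx = 19·5 + ½·-4·5² = 45 cm; v ends -1 cm/s.
x(9) = 10 + Σ Δx = 91 cm.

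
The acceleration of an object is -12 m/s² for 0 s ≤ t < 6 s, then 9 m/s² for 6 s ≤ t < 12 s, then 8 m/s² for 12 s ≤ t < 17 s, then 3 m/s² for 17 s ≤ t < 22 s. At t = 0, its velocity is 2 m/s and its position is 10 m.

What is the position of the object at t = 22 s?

On each constant-a segment, Δv = aΔt and Δx = v₀Δt + ½aΔt²; chain segment to segment.
0–6 s: v starts 2 m/s; Δx = 2·6 + ½·-12·6² = -204 m; v ends -70 m/s.
6–12 s: v starts -70 m/s; Δx = -70·6 + ½·9·6² = -258 m; v ends -16 m/s.
12–17 s: v starts -16 m/s; Δx = -16·5 + ½·8·5² = 20 m; v ends 24 m/s.
17–22 s: v starts 24 m/s; Δx = 24·5 + ½·3·5² = 157.5 m; v ends 39 m/s.
x(22) = 10 + Σ Δx = -274.5 m.

-274.5 m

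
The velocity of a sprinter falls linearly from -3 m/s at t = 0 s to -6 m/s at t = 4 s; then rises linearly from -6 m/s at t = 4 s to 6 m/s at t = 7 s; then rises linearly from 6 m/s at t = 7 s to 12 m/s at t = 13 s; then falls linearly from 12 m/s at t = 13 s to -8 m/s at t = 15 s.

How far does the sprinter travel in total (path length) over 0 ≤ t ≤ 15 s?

Distance (not displacement) is the total path length: add the absolute areas under v-t.
0–4 s: |½(-3 + -6)(4)| = 18 m
4–7 s: v = 0 at t = 5.5 s; triangle areas 4.5 + 4.5 = 9 m
7–13 s: |½(6 + 12)(6)| = 54 m
13–15 s: v = 0 at t = 14.2 s; triangle areas 7.2 + 3.2 = 10.4 m
Total distance = 91.4 m

91.4 m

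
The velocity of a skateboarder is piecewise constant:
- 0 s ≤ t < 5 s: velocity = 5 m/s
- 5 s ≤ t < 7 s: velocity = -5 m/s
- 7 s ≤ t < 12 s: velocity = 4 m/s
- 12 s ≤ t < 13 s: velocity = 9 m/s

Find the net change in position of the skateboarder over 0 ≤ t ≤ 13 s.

Net displacement equals the area under the velocity-time graph (areas below the axis count negative).
0–5 s: 5 × 5 = 25 m
5–7 s: -5 × 2 = -10 m
7–12 s: 4 × 5 = 20 m
12–13 s: 9 × 1 = 9 m
Net displacement = 44 m

44 m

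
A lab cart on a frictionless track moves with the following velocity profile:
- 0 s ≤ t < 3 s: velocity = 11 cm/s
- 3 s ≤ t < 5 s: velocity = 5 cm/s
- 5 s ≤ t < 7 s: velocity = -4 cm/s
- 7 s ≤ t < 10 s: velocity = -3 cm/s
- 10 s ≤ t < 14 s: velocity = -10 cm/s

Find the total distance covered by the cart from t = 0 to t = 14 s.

Total distance travelled is ∫|v| dt — sum the magnitudes of each area piece.
0–3 s: |11| × 3 = 33 cm
3–5 s: |5| × 2 = 10 cm
5–7 s: |-4| × 2 = 8 cm
7–10 s: |-3| × 3 = 9 cm
10–14 s: |-10| × 4 = 40 cm
Total distance = 100 cm

100 cm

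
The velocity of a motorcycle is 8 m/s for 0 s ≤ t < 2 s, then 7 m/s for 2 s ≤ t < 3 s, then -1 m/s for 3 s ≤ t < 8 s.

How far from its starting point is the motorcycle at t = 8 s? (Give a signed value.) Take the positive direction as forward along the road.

18 m

Displacement is the signed area under the v-t curve.
0–2 s: 8 × 2 = 16 m
2–3 s: 7 × 1 = 7 m
3–8 s: -1 × 5 = -5 m
Net displacement = 18 m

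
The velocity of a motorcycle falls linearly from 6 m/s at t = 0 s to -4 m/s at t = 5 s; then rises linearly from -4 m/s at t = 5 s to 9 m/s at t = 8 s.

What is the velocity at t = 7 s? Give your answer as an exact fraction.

14/3 m/s

On 5–8 s the graph is linear from -4 to 9 m/s: v(7) = -4 + (9 − -4)·(7 − 5)/(8 − 5) = 14/3 m/s.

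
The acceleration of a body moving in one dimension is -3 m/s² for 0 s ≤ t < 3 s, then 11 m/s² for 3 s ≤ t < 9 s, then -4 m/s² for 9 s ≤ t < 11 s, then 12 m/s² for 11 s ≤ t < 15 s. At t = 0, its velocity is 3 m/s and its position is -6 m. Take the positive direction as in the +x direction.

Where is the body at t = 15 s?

On each constant-a segment, Δv = aΔt and Δx = v₀Δt + ½aΔt²; chain segment to segment.
0–3 s: v starts 3 m/s; Δx = 3·3 + ½·-3·3² = -4.5 m; v ends -6 m/s.
3–9 s: v starts -6 m/s; Δx = -6·6 + ½·11·6² = 162 m; v ends 60 m/s.
9–11 s: v starts 60 m/s; Δx = 60·2 + ½·-4·2² = 112 m; v ends 52 m/s.
11–15 s: v starts 52 m/s; Δx = 52·4 + ½·12·4² = 304 m; v ends 100 m/s.
x(15) = -6 + Σ Δx = 567.5 m.

567.5 m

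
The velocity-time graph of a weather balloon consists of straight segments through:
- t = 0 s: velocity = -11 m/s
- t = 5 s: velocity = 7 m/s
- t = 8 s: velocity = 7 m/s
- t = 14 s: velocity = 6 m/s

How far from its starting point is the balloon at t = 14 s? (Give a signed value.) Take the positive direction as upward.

50 m

Displacement is the signed area under the v-t curve.
0–5 s: ½(-11 + 7)(5) = -10 m
5–8 s: 7 × 3 = 21 m
8–14 s: ½(7 + 6)(6) = 39 m
Net displacement = 50 m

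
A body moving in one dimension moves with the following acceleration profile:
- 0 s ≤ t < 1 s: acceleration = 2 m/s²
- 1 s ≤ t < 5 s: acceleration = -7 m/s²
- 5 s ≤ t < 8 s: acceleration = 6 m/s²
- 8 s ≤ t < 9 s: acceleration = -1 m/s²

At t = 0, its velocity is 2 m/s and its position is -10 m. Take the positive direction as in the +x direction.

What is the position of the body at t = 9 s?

On each constant-a segment, Δv = aΔt and Δx = v₀Δt + ½aΔt²; chain segment to segment.
0–1 s: v starts 2 m/s; Δx = 2·1 + ½·2·1² = 3 m; v ends 4 m/s.
1–5 s: v starts 4 m/s; Δx = 4·4 + ½·-7·4² = -40 m; v ends -24 m/s.
5–8 s: v starts -24 m/s; Δx = -24·3 + ½·6·3² = -45 m; v ends -6 m/s.
8–9 s: v starts -6 m/s; Δx = -6·1 + ½·-1·1² = -6.5 m; v ends -7 m/s.
x(9) = -10 + Σ Δx = -98.5 m.

-98.5 m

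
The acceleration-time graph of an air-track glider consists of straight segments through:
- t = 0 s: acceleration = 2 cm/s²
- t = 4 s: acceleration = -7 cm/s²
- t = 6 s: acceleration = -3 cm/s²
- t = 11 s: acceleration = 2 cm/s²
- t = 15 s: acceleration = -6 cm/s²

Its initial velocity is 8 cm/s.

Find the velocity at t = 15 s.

Δv equals the area under the a-t graph; then v = v₀ + Δv.
0–4 s: ½(2 + -7)(4) = -10 cm/s
4–6 s: ½(-7 + -3)(2) = -10 cm/s
6–11 s: ½(-3 + 2)(5) = -2.5 cm/s
11–15 s: ½(2 + -6)(4) = -8 cm/s
Δv = -30.5 cm/s, so v(15) = 8 + (-30.5) = -22.5 cm/s.

-22.5 cm/s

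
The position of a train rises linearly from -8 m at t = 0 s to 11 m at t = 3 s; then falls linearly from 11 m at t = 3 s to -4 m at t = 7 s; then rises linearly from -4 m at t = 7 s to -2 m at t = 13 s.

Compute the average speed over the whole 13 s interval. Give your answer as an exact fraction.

36/13 m/s

Average speed = (total path length)/(elapsed time); on a piecewise-linear x-t graph the path length is Σ|Δx|.
0–3 s: |Δx| = |11 − -8| = 19 m
3–7 s: |Δx| = |-4 − 11| = 15 m
7–13 s: |Δx| = |-2 − -4| = 2 m
Total path = 36 m; average speed = 36/13 = 36/13 m/s.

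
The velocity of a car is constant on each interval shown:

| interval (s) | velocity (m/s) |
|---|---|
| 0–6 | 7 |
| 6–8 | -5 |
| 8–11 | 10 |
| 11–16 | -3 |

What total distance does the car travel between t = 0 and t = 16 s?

Distance (not displacement) is the total path length: add the absolute areas under v-t.
0–6 s: |7| × 6 = 42 m
6–8 s: |-5| × 2 = 10 m
8–11 s: |10| × 3 = 30 m
11–16 s: |-3| × 5 = 15 m
Total distance = 97 m

97 m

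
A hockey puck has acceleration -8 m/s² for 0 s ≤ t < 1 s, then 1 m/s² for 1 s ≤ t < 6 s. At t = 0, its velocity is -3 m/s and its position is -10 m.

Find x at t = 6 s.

-59.5 m

On each constant-a segment, Δv = aΔt and Δx = v₀Δt + ½aΔt²; chain segment to segment.
0–1 s: v starts -3 m/s; Δx = -3·1 + ½·-8·1² = -7 m; v ends -11 m/s.
1–6 s: v starts -11 m/s; Δx = -11·5 + ½·1·5² = -42.5 m; v ends -6 m/s.
x(6) = -10 + Σ Δx = -59.5 m.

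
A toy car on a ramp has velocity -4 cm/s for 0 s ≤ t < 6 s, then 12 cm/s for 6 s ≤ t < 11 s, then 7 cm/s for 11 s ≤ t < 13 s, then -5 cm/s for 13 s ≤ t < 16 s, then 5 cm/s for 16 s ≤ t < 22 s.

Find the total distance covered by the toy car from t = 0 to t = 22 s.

143 cm

Distance (not displacement) is the total path length: add the absolute areas under v-t.
0–6 s: |-4| × 6 = 24 cm
6–11 s: |12| × 5 = 60 cm
11–13 s: |7| × 2 = 14 cm
13–16 s: |-5| × 3 = 15 cm
16–22 s: |5| × 6 = 30 cm
Total distance = 143 cm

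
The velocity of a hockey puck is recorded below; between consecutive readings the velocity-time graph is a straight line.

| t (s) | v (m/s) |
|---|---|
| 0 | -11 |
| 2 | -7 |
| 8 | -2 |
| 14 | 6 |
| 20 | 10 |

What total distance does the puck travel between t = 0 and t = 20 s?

108 m

Total distance travelled is ∫|v| dt — sum the magnitudes of each area piece.
0–2 s: |½(-11 + -7)(2)| = 18 m
2–8 s: |½(-7 + -2)(6)| = 27 m
8–14 s: v = 0 at t = 9.5 s; triangle areas 1.5 + 13.5 = 15 m
14–20 s: |½(6 + 10)(6)| = 48 m
Total distance = 108 m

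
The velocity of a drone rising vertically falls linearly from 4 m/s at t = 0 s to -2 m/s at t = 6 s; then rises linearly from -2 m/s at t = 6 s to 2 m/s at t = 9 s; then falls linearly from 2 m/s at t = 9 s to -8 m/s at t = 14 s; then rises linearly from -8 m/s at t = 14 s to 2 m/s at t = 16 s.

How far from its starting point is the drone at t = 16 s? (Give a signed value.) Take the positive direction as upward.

Displacement is the signed area under the v-t curve.
0–6 s: ½(4 + -2)(6) = 6 m
6–9 s: ½(-2 + 2)(3) = 0 m
9–14 s: ½(2 + -8)(5) = -15 m
14–16 s: ½(-8 + 2)(2) = -6 m
Net displacement = -15 m

-15 m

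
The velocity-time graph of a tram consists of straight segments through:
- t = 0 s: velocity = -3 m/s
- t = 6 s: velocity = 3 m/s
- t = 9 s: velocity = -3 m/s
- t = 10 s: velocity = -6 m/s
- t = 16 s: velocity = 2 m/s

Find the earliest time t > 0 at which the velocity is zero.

t = 3 s

v changes sign on 0–6 s (from -3 to 3); the graph is linear there, so v = 0 at t = 0 + (3)·(6 − 0)/(3 − -3) = 3 s.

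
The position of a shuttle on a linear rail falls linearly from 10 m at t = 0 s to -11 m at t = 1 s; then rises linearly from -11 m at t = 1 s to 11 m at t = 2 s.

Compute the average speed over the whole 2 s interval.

Average speed = (total path length)/(elapsed time); on a piecewise-linear x-t graph the path length is Σ|Δx|.
0–1 s: |Δx| = |-11 − 10| = 21 m
1–2 s: |Δx| = |11 − -11| = 22 m
Total path = 43 m; average speed = 43/2 = 21.5 m/s.

21.5 m/s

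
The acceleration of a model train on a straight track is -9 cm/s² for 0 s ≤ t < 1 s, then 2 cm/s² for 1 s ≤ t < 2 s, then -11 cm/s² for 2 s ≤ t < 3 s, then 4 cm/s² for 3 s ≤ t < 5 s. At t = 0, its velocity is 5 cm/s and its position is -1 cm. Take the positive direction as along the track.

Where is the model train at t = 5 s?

-29 cm

On each constant-a segment, Δv = aΔt and Δx = v₀Δt + ½aΔt²; chain segment to segment.
0–1 s: v starts 5 cm/s; Δx = 5·1 + ½·-9·1² = 0.5 cm; v ends -4 cm/s.
1–2 s: v starts -4 cm/s; Δx = -4·1 + ½·2·1² = -3 cm; v ends -2 cm/s.
2–3 s: v starts -2 cm/s; Δx = -2·1 + ½·-11·1² = -7.5 cm; v ends -13 cm/s.
3–5 s: v starts -13 cm/s; Δx = -13·2 + ½·4·2² = -18 cm; v ends -5 cm/s.
x(5) = -1 + Σ Δx = -29 cm.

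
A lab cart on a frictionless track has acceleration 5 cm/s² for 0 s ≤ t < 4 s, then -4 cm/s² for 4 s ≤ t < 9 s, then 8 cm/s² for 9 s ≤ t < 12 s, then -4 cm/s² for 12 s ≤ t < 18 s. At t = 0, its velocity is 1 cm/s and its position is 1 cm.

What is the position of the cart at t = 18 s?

On each constant-a segment, Δv = aΔt and Δx = v₀Δt + ½aΔt²; chain segment to segment.
0–4 s: v starts 1 cm/s; Δx = 1·4 + ½·5·4² = 44 cm; v ends 21 cm/s.
4–9 s: v starts 21 cm/s; Δx = 21·5 + ½·-4·5² = 55 cm; v ends 1 cm/s.
9–12 s: v starts 1 cm/s; Δx = 1·3 + ½·8·3² = 39 cm; v ends 25 cm/s.
12–18 s: v starts 25 cm/s; Δx = 25·6 + ½·-4·6² = 78 cm; v ends 1 cm/s.
x(18) = 1 + Σ Δx = 217 cm.

217 cm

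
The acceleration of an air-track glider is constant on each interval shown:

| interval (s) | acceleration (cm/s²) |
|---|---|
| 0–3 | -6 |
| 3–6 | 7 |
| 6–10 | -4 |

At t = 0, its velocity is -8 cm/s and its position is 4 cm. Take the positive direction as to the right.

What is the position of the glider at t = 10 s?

-145.5 cm

On each constant-a segment, Δv = aΔt and Δx = v₀Δt + ½aΔt²; chain segment to segment.
0–3 s: v starts -8 cm/s; Δx = -8·3 + ½·-6·3² = -51 cm; v ends -26 cm/s.
3–6 s: v starts -26 cm/s; Δx = -26·3 + ½·7·3² = -46.5 cm; v ends -5 cm/s.
6–10 s: v starts -5 cm/s; Δx = -5·4 + ½·-4·4² = -52 cm; v ends -21 cm/s.
x(10) = 4 + Σ Δx = -145.5 cm.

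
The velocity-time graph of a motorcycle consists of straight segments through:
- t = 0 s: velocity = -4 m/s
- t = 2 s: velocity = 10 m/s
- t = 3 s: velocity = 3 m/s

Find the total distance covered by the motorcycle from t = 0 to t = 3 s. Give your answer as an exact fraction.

207/14 m

Total distance travelled is ∫|v| dt — sum the magnitudes of each area piece.
0–2 s: v = 0 at t = 4/7 s; triangle areas 8/7 + 50/7 = 58/7 m
2–3 s: |½(10 + 3)(1)| = 6.5 m
Total distance = 207/14 m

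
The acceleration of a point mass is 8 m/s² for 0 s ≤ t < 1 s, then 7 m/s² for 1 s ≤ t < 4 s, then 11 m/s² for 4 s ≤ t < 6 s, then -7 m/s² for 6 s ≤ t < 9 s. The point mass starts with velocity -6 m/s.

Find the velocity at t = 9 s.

Δv equals the area under the a-t graph; then v = v₀ + Δv.
0–1 s: 8 × 1 = 8 m/s
1–4 s: 7 × 3 = 21 m/s
4–6 s: 11 × 2 = 22 m/s
6–9 s: -7 × 3 = -21 m/s
Δv = 30 m/s, so v(9) = -6 + (30) = 24 m/s.

24 m/s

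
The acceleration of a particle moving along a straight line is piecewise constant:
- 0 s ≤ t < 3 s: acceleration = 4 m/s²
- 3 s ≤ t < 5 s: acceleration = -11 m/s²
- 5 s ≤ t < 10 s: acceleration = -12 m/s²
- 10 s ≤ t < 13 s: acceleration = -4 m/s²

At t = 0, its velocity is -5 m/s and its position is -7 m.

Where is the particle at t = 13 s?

-480 m

On each constant-a segment, Δv = aΔt and Δx = v₀Δt + ½aΔt²; chain segment to segment.
0–3 s: v starts -5 m/s; Δx = -5·3 + ½·4·3² = 3 m; v ends 7 m/s.
3–5 s: v starts 7 m/s; Δx = 7·2 + ½·-11·2² = -8 m; v ends -15 m/s.
5–10 s: v starts -15 m/s; Δx = -15·5 + ½·-12·5² = -225 m; v ends -75 m/s.
10–13 s: v starts -75 m/s; Δx = -75·3 + ½·-4·3² = -243 m; v ends -87 m/s.
x(13) = -7 + Σ Δx = -480 m.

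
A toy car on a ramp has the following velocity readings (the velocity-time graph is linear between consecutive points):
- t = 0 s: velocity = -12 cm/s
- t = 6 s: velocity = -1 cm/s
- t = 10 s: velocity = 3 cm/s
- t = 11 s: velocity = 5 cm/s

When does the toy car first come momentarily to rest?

v changes sign on 6–10 s (from -1 to 3); the graph is linear there, so v = 0 at t = 6 + (1)·(10 − 6)/(3 − -1) = 7 s.

t = 7 s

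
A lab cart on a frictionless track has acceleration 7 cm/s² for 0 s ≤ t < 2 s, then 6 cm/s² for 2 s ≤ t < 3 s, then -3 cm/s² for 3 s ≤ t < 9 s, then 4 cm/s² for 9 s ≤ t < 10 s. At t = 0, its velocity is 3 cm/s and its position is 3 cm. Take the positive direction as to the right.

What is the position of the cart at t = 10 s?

On each constant-a segment, Δv = aΔt and Δx = v₀Δt + ½aΔt²; chain segment to segment.
0–2 s: v starts 3 cm/s; Δx = 3·2 + ½·7·2² = 20 cm; v ends 17 cm/s.
2–3 s: v starts 17 cm/s; Δx = 17·1 + ½·6·1² = 20 cm; v ends 23 cm/s.
3–9 s: v starts 23 cm/s; Δx = 23·6 + ½·-3·6² = 84 cm; v ends 5 cm/s.
9–10 s: v starts 5 cm/s; Δx = 5·1 + ½·4·1² = 7 cm; v ends 9 cm/s.
x(10) = 3 + Σ Δx = 134 cm.

134 cm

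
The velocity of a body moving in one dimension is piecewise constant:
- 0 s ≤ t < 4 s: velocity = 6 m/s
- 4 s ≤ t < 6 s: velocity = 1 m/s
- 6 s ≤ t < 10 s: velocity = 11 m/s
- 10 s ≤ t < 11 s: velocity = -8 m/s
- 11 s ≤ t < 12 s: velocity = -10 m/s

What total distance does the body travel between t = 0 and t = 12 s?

Distance (not displacement) is the total path length: add the absolute areas under v-t.
0–4 s: |6| × 4 = 24 m
4–6 s: |1| × 2 = 2 m
6–10 s: |11| × 4 = 44 m
10–11 s: |-8| × 1 = 8 m
11–12 s: |-10| × 1 = 10 m
Total distance = 88 m

88 m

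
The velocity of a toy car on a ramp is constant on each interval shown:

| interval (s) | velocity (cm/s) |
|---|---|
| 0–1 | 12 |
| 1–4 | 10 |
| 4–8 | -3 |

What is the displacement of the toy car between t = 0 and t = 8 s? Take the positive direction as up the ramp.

30 cm

Displacement is the signed area under the v-t curve.
0–1 s: 12 × 1 = 12 cm
1–4 s: 10 × 3 = 30 cm
4–8 s: -3 × 4 = -12 cm
Net displacement = 30 cm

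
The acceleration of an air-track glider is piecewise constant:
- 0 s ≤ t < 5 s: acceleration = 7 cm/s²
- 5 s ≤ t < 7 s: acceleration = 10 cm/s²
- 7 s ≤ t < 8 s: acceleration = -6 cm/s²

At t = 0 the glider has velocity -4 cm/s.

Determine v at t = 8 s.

45 cm/s

Δv equals the area under the a-t graph; then v = v₀ + Δv.
0–5 s: 7 × 5 = 35 cm/s
5–7 s: 10 × 2 = 20 cm/s
7–8 s: -6 × 1 = -6 cm/s
Δv = 49 cm/s, so v(8) = -4 + (49) = 45 cm/s.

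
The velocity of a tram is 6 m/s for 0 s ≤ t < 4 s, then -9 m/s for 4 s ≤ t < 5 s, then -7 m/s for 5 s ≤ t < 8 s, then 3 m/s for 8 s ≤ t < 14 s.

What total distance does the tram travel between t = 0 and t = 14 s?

Distance (not displacement) is the total path length: add the absolute areas under v-t.
0–4 s: |6| × 4 = 24 m
4–5 s: |-9| × 1 = 9 m
5–8 s: |-7| × 3 = 21 m
8–14 s: |3| × 6 = 18 m
Total distance = 72 m

72 m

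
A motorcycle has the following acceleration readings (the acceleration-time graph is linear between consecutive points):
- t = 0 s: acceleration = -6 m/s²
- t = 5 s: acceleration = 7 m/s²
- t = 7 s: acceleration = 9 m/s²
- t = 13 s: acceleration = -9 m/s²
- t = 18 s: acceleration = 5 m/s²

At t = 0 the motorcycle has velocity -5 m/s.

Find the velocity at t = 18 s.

Δv equals the area under the a-t graph; then v = v₀ + Δv.
0–5 s: ½(-6 + 7)(5) = 2.5 m/s
5–7 s: ½(7 + 9)(2) = 16 m/s
7–13 s: ½(9 + -9)(6) = 0 m/s
13–18 s: ½(-9 + 5)(5) = -10 m/s
Δv = 8.5 m/s, so v(18) = -5 + (8.5) = 3.5 m/s.

3.5 m/s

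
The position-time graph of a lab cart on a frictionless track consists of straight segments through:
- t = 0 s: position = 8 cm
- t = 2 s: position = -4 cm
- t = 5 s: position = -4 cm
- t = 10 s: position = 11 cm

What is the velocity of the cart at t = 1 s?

-6 cm/s

Velocity is the slope of the x-t graph on 0–2 s: (-4 − 8)/(2 − 0) = -6 cm/s.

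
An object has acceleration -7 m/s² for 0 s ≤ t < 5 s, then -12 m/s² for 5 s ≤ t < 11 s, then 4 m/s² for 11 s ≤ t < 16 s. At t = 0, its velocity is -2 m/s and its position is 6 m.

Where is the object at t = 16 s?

On each constant-a segment, Δv = aΔt and Δx = v₀Δt + ½aΔt²; chain segment to segment.
0–5 s: v starts -2 m/s; Δx = -2·5 + ½·-7·5² = -97.5 m; v ends -37 m/s.
5–11 s: v starts -37 m/s; Δx = -37·6 + ½·-12·6² = -438 m; v ends -109 m/s.
11–16 s: v starts -109 m/s; Δx = -109·5 + ½·4·5² = -495 m; v ends -89 m/s.
x(16) = 6 + Σ Δx = -1024.5 m.

-1024.5 m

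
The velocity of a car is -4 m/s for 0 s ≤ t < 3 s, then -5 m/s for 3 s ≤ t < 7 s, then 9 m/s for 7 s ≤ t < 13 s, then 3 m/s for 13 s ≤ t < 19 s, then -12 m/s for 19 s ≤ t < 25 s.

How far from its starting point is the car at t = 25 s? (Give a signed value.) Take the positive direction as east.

-32 m

Displacement is the signed area under the v-t curve.
0–3 s: -4 × 3 = -12 m
3–7 s: -5 × 4 = -20 m
7–13 s: 9 × 6 = 54 m
13–19 s: 3 × 6 = 18 m
19–25 s: -12 × 6 = -72 m
Net displacement = -32 m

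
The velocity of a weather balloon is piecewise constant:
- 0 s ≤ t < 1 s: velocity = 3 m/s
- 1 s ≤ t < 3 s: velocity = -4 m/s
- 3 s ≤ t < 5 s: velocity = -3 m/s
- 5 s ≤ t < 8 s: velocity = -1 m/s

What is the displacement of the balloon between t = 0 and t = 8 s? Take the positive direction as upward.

-14 m

Displacement is the signed area under the v-t curve.
0–1 s: 3 × 1 = 3 m
1–3 s: -4 × 2 = -8 m
3–5 s: -3 × 2 = -6 m
5–8 s: -1 × 3 = -3 m
Net displacement = -14 m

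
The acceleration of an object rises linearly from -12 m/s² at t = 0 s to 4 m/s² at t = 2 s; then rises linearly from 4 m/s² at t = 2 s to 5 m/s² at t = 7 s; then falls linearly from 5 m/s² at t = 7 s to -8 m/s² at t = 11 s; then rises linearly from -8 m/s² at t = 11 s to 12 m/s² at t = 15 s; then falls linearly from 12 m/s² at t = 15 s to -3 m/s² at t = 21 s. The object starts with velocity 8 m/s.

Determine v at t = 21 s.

51.5 m/s

Δv equals the area under the a-t graph; then v = v₀ + Δv.
0–2 s: ½(-12 + 4)(2) = -8 m/s
2–7 s: ½(4 + 5)(5) = 22.5 m/s
7–11 s: ½(5 + -8)(4) = -6 m/s
11–15 s: ½(-8 + 12)(4) = 8 m/s
15–21 s: ½(12 + -3)(6) = 27 m/s
Δv = 43.5 m/s, so v(21) = 8 + (43.5) = 51.5 m/s.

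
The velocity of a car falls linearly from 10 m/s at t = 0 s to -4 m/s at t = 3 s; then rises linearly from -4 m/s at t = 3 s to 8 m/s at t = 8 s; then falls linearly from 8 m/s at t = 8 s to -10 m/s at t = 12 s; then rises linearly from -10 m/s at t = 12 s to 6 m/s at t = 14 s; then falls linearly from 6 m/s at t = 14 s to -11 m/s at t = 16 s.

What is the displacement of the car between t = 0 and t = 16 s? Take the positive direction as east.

6 m

Net displacement equals the area under the velocity-time graph (areas below the axis count negative).
0–3 s: ½(10 + -4)(3) = 9 m
3–8 s: ½(-4 + 8)(5) = 10 m
8–12 s: ½(8 + -10)(4) = -4 m
12–14 s: ½(-10 + 6)(2) = -4 m
14–16 s: ½(6 + -11)(2) = -5 m
Net displacement = 6 m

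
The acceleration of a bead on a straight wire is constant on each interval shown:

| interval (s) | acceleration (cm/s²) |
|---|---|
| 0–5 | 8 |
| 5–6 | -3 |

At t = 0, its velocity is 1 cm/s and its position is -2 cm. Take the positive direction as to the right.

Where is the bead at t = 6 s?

142.5 cm

On each constant-a segment, Δv = aΔt and Δx = v₀Δt + ½aΔt²; chain segment to segment.
0–5 s: v starts 1 cm/s; Δx = 1·5 + ½·8·5² = 105 cm; v ends 41 cm/s.
5–6 s: v starts 41 cm/s; Δx = 41·1 + ½·-3·1² = 39.5 cm; v ends 38 cm/s.
x(6) = -2 + Σ Δx = 142.5 cm.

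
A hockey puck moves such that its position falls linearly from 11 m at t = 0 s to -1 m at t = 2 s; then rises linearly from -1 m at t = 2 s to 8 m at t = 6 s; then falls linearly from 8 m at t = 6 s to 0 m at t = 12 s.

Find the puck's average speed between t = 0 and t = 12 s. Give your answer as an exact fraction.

Average speed = (total path length)/(elapsed time); on a piecewise-linear x-t graph the path length is Σ|Δx|.
0–2 s: |Δx| = |-1 − 11| = 12 m
2–6 s: |Δx| = |8 − -1| = 9 m
6–12 s: |Δx| = |0 − 8| = 8 m
Total path = 29 m; average speed = 29/12 = 29/12 m/s.

29/12 m/s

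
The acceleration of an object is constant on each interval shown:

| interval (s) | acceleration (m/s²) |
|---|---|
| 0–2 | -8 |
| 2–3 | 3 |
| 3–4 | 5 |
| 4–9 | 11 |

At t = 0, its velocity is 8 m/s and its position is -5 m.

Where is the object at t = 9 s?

On each constant-a segment, Δv = aΔt and Δx = v₀Δt + ½aΔt²; chain segment to segment.
0–2 s: v starts 8 m/s; Δx = 8·2 + ½·-8·2² = 0 m; v ends -8 m/s.
2–3 s: v starts -8 m/s; Δx = -8·1 + ½·3·1² = -6.5 m; v ends -5 m/s.
3–4 s: v starts -5 m/s; Δx = -5·1 + ½·5·1² = -2.5 m; v ends 0 m/s.
4–9 s: v starts 0 m/s; Δx = 0·5 + ½·11·5² = 137.5 m; v ends 55 m/s.
x(9) = -5 + Σ Δx = 123.5 m.

123.5 m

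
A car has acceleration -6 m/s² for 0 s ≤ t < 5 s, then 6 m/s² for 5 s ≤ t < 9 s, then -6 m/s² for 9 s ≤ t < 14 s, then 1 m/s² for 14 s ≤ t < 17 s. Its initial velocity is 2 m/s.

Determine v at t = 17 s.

-31 m/s

Δv equals the area under the a-t graph; then v = v₀ + Δv.
0–5 s: -6 × 5 = -30 m/s
5–9 s: 6 × 4 = 24 m/s
9–14 s: -6 × 5 = -30 m/s
14–17 s: 1 × 3 = 3 m/s
Δv = -33 m/s, so v(17) = 2 + (-33) = -31 m/s.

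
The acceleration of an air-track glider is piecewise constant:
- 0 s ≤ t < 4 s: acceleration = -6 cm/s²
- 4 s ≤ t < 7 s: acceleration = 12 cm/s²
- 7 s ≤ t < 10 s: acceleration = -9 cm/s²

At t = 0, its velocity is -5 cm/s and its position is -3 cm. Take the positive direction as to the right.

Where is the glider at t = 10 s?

-123.5 cm

On each constant-a segment, Δv = aΔt and Δx = v₀Δt + ½aΔt²; chain segment to segment.
0–4 s: v starts -5 cm/s; Δx = -5·4 + ½·-6·4² = -68 cm; v ends -29 cm/s.
4–7 s: v starts -29 cm/s; Δx = -29·3 + ½·12·3² = -33 cm; v ends 7 cm/s.
7–10 s: v starts 7 cm/s; Δx = 7·3 + ½·-9·3² = -19.5 cm; v ends -20 cm/s.
x(10) = -3 + Σ Δx = -123.5 cm.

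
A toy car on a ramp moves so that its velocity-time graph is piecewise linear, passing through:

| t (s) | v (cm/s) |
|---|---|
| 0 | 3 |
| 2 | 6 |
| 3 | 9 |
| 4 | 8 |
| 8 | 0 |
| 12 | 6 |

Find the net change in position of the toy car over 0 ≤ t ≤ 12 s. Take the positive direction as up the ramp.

Displacement is the signed area under the v-t curve.
0–2 s: ½(3 + 6)(2) = 9 cm
2–3 s: ½(6 + 9)(1) = 7.5 cm
3–4 s: ½(9 + 8)(1) = 8.5 cm
4–8 s: ½(8 + 0)(4) = 16 cm
8–12 s: ½(0 + 6)(4) = 12 cm
Net displacement = 53 cm

53 cm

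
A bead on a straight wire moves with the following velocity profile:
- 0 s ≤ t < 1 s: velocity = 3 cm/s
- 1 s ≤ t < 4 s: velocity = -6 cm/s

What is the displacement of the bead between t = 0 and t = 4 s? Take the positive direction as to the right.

-15 cm

Displacement is the signed area under the v-t curve.
0–1 s: 3 × 1 = 3 cm
1–4 s: -6 × 3 = -18 cm
Net displacement = -15 cm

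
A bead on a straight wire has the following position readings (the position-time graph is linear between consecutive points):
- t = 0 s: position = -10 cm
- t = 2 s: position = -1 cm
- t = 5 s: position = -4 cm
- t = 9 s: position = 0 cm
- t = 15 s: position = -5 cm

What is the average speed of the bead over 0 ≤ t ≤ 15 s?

1.4 cm/s

Average speed = (total path length)/(elapsed time); on a piecewise-linear x-t graph the path length is Σ|Δx|.
0–2 s: |Δx| = |-1 − -10| = 9 cm
2–5 s: |Δx| = |-4 − -1| = 3 cm
5–9 s: |Δx| = |0 − -4| = 4 cm
9–15 s: |Δx| = |-5 − 0| = 5 cm
Total path = 21 cm; average speed = 21/15 = 1.4 cm/s.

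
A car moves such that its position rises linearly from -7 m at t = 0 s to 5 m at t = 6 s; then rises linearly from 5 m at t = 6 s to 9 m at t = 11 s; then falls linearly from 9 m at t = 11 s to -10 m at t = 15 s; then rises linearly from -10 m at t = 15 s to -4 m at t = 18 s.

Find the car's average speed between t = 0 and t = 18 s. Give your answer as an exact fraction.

Average speed = (total path length)/(elapsed time); on a piecewise-linear x-t graph the path length is Σ|Δx|.
0–6 s: |Δx| = |5 − -7| = 12 m
6–11 s: |Δx| = |9 − 5| = 4 m
11–15 s: |Δx| = |-10 − 9| = 19 m
15–18 s: |Δx| = |-4 − -10| = 6 m
Total path = 41 m; average speed = 41/18 = 41/18 m/s.

41/18 m/s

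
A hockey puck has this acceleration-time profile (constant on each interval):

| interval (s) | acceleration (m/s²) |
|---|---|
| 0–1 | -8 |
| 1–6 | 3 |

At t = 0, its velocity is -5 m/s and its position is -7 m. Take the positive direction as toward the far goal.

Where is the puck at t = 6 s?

On each constant-a segment, Δv = aΔt and Δx = v₀Δt + ½aΔt²; chain segment to segment.
0–1 s: v starts -5 m/s; Δx = -5·1 + ½·-8·1² = -9 m; v ends -13 m/s.
1–6 s: v starts -13 m/s; Δx = -13·5 + ½·3·5² = -27.5 m; v ends 2 m/s.
x(6) = -7 + Σ Δx = -43.5 m.

-43.5 m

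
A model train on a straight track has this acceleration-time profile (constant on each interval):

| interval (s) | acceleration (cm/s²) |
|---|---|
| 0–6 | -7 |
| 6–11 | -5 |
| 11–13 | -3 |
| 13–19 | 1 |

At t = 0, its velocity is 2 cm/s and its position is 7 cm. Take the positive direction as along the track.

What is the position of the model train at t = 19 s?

-913.5 cm

On each constant-a segment, Δv = aΔt and Δx = v₀Δt + ½aΔt²; chain segment to segment.
0–6 s: v starts 2 cm/s; Δx = 2·6 + ½·-7·6² = -114 cm; v ends -40 cm/s.
6–11 s: v starts -40 cm/s; Δx = -40·5 + ½·-5·5² = -262.5 cm; v ends -65 cm/s.
11–13 s: v starts -65 cm/s; Δx = -65·2 + ½·-3·2² = -136 cm; v ends -71 cm/s.
13–19 s: v starts -71 cm/s; Δx = -71·6 + ½·1·6² = -408 cm; v ends -65 cm/s.
x(19) = 7 + Σ Δx = -913.5 cm.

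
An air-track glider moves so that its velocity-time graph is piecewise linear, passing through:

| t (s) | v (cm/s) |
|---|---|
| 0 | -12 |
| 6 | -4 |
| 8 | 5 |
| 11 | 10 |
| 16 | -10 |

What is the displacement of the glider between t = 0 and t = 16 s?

-24.5 cm

Displacement is the signed area under the v-t curve.
0–6 s: ½(-12 + -4)(6) = -48 cm
6–8 s: ½(-4 + 5)(2) = 1 cm
8–11 s: ½(5 + 10)(3) = 22.5 cm
11–16 s: ½(10 + -10)(5) = 0 cm
Net displacement = -24.5 cm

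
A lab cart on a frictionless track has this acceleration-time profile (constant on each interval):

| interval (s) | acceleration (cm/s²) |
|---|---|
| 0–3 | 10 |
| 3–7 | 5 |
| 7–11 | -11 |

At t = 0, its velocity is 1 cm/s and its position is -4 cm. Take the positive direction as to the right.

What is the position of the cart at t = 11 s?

On each constant-a segment, Δv = aΔt and Δx = v₀Δt + ½aΔt²; chain segment to segment.
0–3 s: v starts 1 cm/s; Δx = 1·3 + ½·10·3² = 48 cm; v ends 31 cm/s.
3–7 s: v starts 31 cm/s; Δx = 31·4 + ½·5·4² = 164 cm; v ends 51 cm/s.
7–11 s: v starts 51 cm/s; Δx = 51·4 + ½·-11·4² = 116 cm; v ends 7 cm/s.
x(11) = -4 + Σ Δx = 324 cm.

324 cm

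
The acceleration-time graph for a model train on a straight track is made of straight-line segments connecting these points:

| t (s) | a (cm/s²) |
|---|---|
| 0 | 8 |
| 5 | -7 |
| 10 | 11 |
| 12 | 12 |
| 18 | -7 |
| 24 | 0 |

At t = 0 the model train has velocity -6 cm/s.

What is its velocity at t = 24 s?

23.5 cm/s

Δv equals the area under the a-t graph; then v = v₀ + Δv.
0–5 s: ½(8 + -7)(5) = 2.5 cm/s
5–10 s: ½(-7 + 11)(5) = 10 cm/s
10–12 s: ½(11 + 12)(2) = 23 cm/s
12–18 s: ½(12 + -7)(6) = 15 cm/s
18–24 s: ½(-7 + 0)(6) = -21 cm/s
Δv = 29.5 cm/s, so v(24) = -6 + (29.5) = 23.5 cm/s.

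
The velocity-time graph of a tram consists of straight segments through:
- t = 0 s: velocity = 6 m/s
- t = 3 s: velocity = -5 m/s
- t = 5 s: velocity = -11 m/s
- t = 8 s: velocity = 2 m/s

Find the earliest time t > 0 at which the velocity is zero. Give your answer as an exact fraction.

v changes sign on 0–3 s (from 6 to -5); the graph is linear there, so v = 0 at t = 0 + (-6)·(3 − 0)/(-5 − 6) = 18/11 s.

t = 18/11 s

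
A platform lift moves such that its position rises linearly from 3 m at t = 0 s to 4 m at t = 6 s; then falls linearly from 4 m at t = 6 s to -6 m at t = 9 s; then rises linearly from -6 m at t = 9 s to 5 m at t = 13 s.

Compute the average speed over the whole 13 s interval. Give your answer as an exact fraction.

Average speed = (total path length)/(elapsed time); on a piecewise-linear x-t graph the path length is Σ|Δx|.
0–6 s: |Δx| = |4 − 3| = 1 m
6–9 s: |Δx| = |-6 − 4| = 10 m
9–13 s: |Δx| = |5 − -6| = 11 m
Total path = 22 m; average speed = 22/13 = 22/13 m/s.

22/13 m/s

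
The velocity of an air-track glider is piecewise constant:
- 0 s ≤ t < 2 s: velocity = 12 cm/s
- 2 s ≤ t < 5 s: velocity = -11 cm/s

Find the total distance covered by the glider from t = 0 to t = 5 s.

57 cm

Total distance travelled is ∫|v| dt — sum the magnitudes of each area piece.
0–2 s: |12| × 2 = 24 cm
2–5 s: |-11| × 3 = 33 cm
Total distance = 57 cm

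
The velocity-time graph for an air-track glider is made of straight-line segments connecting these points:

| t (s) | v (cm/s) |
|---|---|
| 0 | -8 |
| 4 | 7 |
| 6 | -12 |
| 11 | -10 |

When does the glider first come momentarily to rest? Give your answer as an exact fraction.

t = 32/15 s

v changes sign on 0–4 s (from -8 to 7); the graph is linear there, so v = 0 at t = 0 + (8)·(4 − 0)/(7 − -8) = 32/15 s.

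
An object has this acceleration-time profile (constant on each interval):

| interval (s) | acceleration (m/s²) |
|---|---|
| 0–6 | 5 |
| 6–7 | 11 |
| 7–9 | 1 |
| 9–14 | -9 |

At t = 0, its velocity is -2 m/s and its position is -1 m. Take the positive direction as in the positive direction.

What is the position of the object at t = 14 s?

On each constant-a segment, Δv = aΔt and Δx = v₀Δt + ½aΔt²; chain segment to segment.
0–6 s: v starts -2 m/s; Δx = -2·6 + ½·5·6² = 78 m; v ends 28 m/s.
6–7 s: v starts 28 m/s; Δx = 28·1 + ½·11·1² = 33.5 m; v ends 39 m/s.
7–9 s: v starts 39 m/s; Δx = 39·2 + ½·1·2² = 80 m; v ends 41 m/s.
9–14 s: v starts 41 m/s; Δx = 41·5 + ½·-9·5² = 92.5 m; v ends -4 m/s.
x(14) = -1 + Σ Δx = 283 m.

283 m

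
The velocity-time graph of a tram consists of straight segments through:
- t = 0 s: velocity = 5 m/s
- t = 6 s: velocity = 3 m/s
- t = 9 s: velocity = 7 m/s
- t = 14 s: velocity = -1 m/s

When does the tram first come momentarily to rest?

v changes sign on 9–14 s (from 7 to -1); the graph is linear there, so v = 0 at t = 9 + (-7)·(14 − 9)/(-1 − 7) = 13.375 s.

t = 13.375 s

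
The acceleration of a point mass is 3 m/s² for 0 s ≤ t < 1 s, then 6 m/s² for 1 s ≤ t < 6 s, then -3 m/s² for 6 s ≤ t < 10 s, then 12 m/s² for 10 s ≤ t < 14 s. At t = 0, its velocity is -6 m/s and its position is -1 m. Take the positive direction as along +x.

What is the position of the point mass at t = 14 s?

294.5 m

On each constant-a segment, Δv = aΔt and Δx = v₀Δt + ½aΔt²; chain segment to segment.
0–1 s: v starts -6 m/s; Δx = -6·1 + ½·3·1² = -4.5 m; v ends -3 m/s.
1–6 s: v starts -3 m/s; Δx = -3·5 + ½·6·5² = 60 m; v ends 27 m/s.
6–10 s: v starts 27 m/s; Δx = 27·4 + ½·-3·4² = 84 m; v ends 15 m/s.
10–14 s: v starts 15 m/s; Δx = 15·4 + ½·12·4² = 156 m; v ends 63 m/s.
x(14) = -1 + Σ Δx = 294.5 m.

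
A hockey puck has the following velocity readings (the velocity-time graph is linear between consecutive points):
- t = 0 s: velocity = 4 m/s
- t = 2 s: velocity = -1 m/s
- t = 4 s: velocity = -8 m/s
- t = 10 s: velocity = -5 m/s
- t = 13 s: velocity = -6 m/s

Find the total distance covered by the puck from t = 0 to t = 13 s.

Distance (not displacement) is the total path length: add the absolute areas under v-t.
0–2 s: v = 0 at t = 1.6 s; triangle areas 3.2 + 0.2 = 3.4 m
2–4 s: |½(-1 + -8)(2)| = 9 m
4–10 s: |½(-8 + -5)(6)| = 39 m
10–13 s: |½(-5 + -6)(3)| = 16.5 m
Total distance = 67.9 m

67.9 m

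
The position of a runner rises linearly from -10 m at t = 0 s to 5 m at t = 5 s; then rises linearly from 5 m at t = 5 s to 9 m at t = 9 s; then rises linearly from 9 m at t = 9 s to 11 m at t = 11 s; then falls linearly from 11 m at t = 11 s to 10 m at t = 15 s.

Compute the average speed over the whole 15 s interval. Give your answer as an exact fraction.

22/15 m/s

Average speed = (total path length)/(elapsed time); on a piecewise-linear x-t graph the path length is Σ|Δx|.
0–5 s: |Δx| = |5 − -10| = 15 m
5–9 s: |Δx| = |9 − 5| = 4 m
9–11 s: |Δx| = |11 − 9| = 2 m
11–15 s: |Δx| = |10 − 11| = 1 m
Total path = 22 m; average speed = 22/15 = 22/15 m/s.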